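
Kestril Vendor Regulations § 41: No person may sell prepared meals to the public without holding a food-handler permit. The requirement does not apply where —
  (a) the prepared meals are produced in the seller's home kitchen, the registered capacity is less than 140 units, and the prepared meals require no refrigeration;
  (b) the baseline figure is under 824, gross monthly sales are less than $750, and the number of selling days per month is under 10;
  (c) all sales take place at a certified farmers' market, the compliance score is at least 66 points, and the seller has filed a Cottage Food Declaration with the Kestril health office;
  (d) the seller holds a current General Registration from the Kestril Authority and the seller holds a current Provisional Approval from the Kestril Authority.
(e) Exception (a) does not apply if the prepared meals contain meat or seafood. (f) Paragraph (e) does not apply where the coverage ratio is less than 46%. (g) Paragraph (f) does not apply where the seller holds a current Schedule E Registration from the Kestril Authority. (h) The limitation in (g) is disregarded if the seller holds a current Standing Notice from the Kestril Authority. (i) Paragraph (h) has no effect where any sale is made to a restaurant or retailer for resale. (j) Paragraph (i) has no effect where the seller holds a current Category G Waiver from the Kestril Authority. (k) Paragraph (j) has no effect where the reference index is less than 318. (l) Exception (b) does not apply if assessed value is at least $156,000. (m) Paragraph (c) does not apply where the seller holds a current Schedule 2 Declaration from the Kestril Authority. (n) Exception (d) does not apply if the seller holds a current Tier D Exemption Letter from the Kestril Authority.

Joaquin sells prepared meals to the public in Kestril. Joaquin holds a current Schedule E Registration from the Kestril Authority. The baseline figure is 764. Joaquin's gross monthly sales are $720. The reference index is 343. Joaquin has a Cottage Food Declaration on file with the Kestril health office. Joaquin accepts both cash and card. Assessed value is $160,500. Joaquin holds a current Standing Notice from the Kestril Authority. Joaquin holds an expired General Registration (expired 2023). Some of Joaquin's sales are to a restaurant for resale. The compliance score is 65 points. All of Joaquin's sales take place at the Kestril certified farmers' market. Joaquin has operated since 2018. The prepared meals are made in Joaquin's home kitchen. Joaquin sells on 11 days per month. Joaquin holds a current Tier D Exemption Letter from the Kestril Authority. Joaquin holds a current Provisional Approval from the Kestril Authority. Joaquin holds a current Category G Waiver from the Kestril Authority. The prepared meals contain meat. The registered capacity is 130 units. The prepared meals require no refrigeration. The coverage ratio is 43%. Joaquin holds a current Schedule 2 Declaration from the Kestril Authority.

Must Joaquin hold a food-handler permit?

Exception (a) is satisfied on its face — the prepared meals are home-kitchen produced; the registered capacity is 130 units, less than the 140 units limit; the prepared meals are shelf-stable. As to paragraphs (e)–(k): (e) would limit (a) — the prepared meals contain meat — but (f) sets (e) aside: (f) operates against (e): the coverage ratio is 43%, less than the 46% limit. (g) would limit (f) — a current Schedule E Registration is held — but (h) sets (g) aside: (h) is triggered — a current Standing Notice is held. (i) would limit (h) — some sales are to a restaurant for resale — but (j) sets (i) aside: (j) operates against (i): a current Category G Waiver is held. (k) does not operate here (the reference index is 343, not less than 318), so (j) stands. (a) remains available.
Exception (b) does not apply: the number of selling days per month is 11, not under 10.
Exception (c) requires that the compliance score is at least 66 points; but the compliance score is 65 points, short of 66 points, so (c) is unavailable.
Exception (d) fails — no current General Registration is held.

No — exception (a) applies; Joaquin is not required to hold a food-handler permit.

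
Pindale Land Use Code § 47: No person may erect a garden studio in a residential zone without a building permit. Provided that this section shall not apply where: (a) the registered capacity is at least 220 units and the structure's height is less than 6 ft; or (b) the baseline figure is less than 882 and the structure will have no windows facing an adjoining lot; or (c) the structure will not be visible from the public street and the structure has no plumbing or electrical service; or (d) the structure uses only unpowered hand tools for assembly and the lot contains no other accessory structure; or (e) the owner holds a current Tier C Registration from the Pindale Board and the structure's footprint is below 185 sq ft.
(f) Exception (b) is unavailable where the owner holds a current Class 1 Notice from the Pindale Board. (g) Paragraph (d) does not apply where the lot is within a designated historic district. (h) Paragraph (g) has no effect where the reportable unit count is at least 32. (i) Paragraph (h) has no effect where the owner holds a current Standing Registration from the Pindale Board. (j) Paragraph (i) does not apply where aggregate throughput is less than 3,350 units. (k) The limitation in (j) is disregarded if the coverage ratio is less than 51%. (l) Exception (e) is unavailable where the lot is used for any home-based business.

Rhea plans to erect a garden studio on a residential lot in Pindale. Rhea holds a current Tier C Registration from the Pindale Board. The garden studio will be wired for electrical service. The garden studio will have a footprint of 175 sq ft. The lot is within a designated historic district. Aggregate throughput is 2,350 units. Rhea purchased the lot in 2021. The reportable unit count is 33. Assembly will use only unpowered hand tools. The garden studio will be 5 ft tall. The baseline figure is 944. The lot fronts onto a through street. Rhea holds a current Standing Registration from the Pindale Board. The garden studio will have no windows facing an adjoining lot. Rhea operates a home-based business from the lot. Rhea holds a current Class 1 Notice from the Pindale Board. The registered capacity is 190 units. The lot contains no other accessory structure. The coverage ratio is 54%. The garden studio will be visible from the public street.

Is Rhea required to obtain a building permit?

Exception (a) fails — the registered capacity is 190 units, short of 220 units.
Exception (b) fails — the baseline figure is 944, not less than 882.
Exception (c) does not apply: the structure will be visible from the street.
Exception (d) is satisfied on its face — assembly uses only hand tools; the lot has no other accessory structure. Considering the limiting provisions: (g) is triggered (the lot is in a historic district), but is overridden by (h): (h) applies — the reportable unit count is 33, meeting the 32 threshold. (i) applies (a current Standing Registration is held), but yields to (j): (j) is triggered — aggregate throughput is 2,350 units, less than the 3,350 units limit. (k), which would lift (j), is inapplicable — the coverage ratio is 54%, not less than 51%. (d) remains available.
Exception (e): a current Tier C Registration is held; the structure's footprint is 175 sq ft, below the 185 sq ft limit — every condition holds. Turning to paragraph (l): (l) operates against (e): a home-based business operates on the lot. (e) is therefore removed.

No — exception (d) applies; Rhea does not need a building permit.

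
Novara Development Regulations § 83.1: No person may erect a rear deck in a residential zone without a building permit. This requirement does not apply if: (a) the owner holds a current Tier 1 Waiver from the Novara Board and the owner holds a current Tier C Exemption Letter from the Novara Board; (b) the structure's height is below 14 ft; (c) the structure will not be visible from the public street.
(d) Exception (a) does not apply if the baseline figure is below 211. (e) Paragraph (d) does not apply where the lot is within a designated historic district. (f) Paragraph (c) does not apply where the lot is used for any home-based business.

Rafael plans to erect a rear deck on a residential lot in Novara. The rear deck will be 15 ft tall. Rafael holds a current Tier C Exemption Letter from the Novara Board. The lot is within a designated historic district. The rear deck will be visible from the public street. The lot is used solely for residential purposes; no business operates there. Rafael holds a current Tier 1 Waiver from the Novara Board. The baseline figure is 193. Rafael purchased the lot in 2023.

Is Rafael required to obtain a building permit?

No — exception (a) applies; Rafael does not need a building permit.

Exception (a) is satisfied on its face — a current Tier 1 Waiver is held; a current Tier C Exemption Letter is held. Considering the limiting provisions: (d) would limit (a) — the baseline figure is 193, below the 211 limit — but (e) sets (d) aside: (e) is engaged — the lot is in a historic district. (a) remains available.
Exception (b) does not apply: the structure's height is 15 ft, not below 14 ft.
Exception (c) does not apply: the structure will be visible from the street.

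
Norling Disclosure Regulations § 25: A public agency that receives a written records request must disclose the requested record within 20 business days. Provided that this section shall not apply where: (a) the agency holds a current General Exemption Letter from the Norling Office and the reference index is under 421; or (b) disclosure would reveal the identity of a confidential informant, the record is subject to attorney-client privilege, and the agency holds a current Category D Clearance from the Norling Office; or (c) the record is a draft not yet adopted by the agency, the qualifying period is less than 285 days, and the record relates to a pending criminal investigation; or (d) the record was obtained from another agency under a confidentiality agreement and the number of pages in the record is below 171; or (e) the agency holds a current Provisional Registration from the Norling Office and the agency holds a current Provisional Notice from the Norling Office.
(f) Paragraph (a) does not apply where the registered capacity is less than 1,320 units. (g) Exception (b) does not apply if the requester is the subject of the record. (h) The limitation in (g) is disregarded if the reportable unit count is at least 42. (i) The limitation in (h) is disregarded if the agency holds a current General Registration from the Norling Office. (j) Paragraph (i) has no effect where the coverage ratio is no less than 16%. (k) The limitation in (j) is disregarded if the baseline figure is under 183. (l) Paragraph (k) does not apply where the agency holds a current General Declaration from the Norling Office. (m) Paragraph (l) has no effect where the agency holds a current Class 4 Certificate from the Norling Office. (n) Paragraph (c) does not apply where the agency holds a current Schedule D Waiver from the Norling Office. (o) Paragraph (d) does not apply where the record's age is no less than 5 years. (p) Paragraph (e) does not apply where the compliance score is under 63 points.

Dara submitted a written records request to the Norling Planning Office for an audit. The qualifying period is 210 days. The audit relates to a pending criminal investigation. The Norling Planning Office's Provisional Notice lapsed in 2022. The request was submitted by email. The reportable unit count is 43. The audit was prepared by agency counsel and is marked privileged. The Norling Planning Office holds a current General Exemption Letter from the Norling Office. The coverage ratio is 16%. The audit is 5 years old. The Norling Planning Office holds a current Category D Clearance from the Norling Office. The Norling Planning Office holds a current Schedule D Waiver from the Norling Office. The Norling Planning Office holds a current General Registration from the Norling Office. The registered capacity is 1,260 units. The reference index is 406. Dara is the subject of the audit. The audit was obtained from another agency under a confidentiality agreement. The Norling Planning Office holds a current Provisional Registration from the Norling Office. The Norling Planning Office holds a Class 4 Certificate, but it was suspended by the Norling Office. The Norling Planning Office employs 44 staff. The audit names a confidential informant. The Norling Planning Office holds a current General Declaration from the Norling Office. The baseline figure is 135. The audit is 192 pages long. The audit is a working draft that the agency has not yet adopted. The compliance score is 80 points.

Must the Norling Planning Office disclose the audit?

All of (a)'s requirements are met (a current General Exemption Letter is held; the reference index is 406, under the 421 limit). However, paragraph (f) must be considered: (f) is triggered — the registered capacity is 1,260 units, less than the 1,320 units limit. So (a) is unavailable.
Exception (b) is satisfied on its face — the audit names a confidential informant; the audit is privileged; a current Category D Clearance is held. As to paragraphs (g)–(m): (g) operates (Dara is the subject of the audit), but is overridden by (h): (h) operates against (g): the reportable unit count is 43, meeting the 42 threshold. (i) is engaged (a current General Registration is held), but is displaced by (j): (j) operates — the coverage ratio is 16%, meeting the 16% threshold. (k) is engaged (the baseline figure is 135, under the 183 limit), but is set aside by (l): (l) operates against (k): a current General Declaration is held. (m) is not triggered (no current Class 4 Certificate is held), so (l) stands. (b) remains available.
All of (c)'s requirements are met (the audit is an unadopted draft; the qualifying period is 210 days, less than the 285 days limit; the audit relates to a pending investigation). However, paragraph (n) must be considered: (n) operates against (c): a current Schedule D Waiver is held. So (c) is unavailable.
Exception (d) fails — the number of pages in the record is 192, not below 171.
Exception (e) does not apply: the Provisional Notice is not current.

No — exception (b) applies; the Norling Planning Office is not required to disclose the audit.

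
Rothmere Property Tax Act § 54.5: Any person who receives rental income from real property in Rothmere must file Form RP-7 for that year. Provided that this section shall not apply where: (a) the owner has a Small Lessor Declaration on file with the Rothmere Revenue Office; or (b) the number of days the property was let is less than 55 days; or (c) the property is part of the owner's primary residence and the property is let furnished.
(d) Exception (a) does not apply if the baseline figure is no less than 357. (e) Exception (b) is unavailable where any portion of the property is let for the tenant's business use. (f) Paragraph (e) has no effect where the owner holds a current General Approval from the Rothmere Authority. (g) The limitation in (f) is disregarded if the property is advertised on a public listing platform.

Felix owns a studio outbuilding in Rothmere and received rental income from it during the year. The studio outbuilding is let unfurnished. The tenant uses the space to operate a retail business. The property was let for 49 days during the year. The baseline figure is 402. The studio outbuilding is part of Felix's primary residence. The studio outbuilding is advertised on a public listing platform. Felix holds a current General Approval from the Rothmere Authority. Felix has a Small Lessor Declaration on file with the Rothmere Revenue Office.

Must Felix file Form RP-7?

All of (a)'s requirements are met (a Small Lessor Declaration is on file). However, paragraph (d) must be considered: (d) operates against (a): the baseline figure is 402, meeting the 357 threshold. So (a) is unavailable.
All of (b)'s requirements are met (the number of days the property was let is 49 days, less than the 55 days limit). However, paragraphs (e)–(g) must be considered: (e) operates against (b): the space is let for business use. (f) operates (a current General Approval is held), but is set aside by (g): (g) operates against (f): the property is publicly advertised. (b) is therefore removed.
Exception (c) fails — the property is let unfurnished.
No exception is made out. Felix falls within the general rule.

Yes — Felix must file Form RP-7.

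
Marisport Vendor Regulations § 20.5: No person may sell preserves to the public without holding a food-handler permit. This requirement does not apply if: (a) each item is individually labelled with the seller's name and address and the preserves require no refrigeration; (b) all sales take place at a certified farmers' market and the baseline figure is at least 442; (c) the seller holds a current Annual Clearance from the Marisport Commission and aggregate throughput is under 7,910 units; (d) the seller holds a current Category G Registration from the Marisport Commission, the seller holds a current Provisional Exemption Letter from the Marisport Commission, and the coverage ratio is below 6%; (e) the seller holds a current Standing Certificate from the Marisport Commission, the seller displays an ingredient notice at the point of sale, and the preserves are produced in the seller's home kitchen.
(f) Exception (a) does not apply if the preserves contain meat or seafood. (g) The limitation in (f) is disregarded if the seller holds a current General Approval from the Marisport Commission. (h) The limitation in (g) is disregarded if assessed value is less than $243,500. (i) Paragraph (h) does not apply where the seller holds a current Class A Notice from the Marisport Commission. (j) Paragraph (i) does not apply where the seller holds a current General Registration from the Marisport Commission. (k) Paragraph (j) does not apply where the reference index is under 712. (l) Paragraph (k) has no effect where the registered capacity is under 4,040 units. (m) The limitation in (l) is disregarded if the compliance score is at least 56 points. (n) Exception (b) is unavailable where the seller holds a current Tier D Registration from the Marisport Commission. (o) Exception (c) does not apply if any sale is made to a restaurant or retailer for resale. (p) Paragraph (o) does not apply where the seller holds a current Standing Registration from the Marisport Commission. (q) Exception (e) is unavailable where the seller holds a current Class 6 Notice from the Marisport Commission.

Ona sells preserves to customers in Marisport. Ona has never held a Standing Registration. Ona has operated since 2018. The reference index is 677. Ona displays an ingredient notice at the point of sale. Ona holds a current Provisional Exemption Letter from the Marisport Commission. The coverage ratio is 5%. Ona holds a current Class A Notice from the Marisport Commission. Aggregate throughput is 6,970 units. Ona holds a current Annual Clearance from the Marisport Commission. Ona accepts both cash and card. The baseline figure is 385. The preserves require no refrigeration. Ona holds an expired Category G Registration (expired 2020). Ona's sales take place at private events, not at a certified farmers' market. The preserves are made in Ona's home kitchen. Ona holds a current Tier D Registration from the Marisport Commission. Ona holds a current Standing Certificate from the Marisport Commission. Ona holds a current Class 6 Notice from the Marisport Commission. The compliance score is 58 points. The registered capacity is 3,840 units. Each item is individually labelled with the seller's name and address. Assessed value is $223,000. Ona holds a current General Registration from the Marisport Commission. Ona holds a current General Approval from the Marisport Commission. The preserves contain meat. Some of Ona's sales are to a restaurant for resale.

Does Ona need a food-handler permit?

All of (a)'s requirements are met (items are individually labelled; the preserves are shelf-stable). Under paragraphs (f)–(m): (f) is engaged (the preserves contain meat), but yields to (g): (g) operates against (f): a current General Approval is held. (h) operates (assessed value is $223,000, less than the $243,500 limit), but is overridden by (i): (i) operates against (h): a current Class A Notice is held. (j) operates (a current General Registration is held), but is displaced by (k): (k) is engaged — the reference index is 677, under the 712 limit. (l) operates (the registered capacity is 3,840 units, under the 4,040 units limit), but is itself disapplied by (m): (m) operates against (l): the compliance score is 58 points, meeting the 56 points threshold. Exception (a) stands.
Exception (b) does not apply: sales are at private events, not a certified farmers' market.
All of (c)'s requirements are met (a current Annual Clearance is held; aggregate throughput is 6,970 units, under the 7,910 units limit). Turning to paragraphs (o)–(p): (o) operates against (c): some sales are to a restaurant for resale. (p), which would lift (o), does not operate here — there is no Standing Registration in force. Exception (c) does not apply.
Exception (d) does not apply: no current Category G Registration is held.
Exception (e): a current Standing Certificate is held; an ingredient notice is displayed; the preserves are home-kitchen produced — every condition holds. However, paragraph (q) must be considered: (q) operates — a current Class 6 Notice is held. (e) is therefore removed.

No — exception (a) applies; Ona is not required to hold a food-handler permit.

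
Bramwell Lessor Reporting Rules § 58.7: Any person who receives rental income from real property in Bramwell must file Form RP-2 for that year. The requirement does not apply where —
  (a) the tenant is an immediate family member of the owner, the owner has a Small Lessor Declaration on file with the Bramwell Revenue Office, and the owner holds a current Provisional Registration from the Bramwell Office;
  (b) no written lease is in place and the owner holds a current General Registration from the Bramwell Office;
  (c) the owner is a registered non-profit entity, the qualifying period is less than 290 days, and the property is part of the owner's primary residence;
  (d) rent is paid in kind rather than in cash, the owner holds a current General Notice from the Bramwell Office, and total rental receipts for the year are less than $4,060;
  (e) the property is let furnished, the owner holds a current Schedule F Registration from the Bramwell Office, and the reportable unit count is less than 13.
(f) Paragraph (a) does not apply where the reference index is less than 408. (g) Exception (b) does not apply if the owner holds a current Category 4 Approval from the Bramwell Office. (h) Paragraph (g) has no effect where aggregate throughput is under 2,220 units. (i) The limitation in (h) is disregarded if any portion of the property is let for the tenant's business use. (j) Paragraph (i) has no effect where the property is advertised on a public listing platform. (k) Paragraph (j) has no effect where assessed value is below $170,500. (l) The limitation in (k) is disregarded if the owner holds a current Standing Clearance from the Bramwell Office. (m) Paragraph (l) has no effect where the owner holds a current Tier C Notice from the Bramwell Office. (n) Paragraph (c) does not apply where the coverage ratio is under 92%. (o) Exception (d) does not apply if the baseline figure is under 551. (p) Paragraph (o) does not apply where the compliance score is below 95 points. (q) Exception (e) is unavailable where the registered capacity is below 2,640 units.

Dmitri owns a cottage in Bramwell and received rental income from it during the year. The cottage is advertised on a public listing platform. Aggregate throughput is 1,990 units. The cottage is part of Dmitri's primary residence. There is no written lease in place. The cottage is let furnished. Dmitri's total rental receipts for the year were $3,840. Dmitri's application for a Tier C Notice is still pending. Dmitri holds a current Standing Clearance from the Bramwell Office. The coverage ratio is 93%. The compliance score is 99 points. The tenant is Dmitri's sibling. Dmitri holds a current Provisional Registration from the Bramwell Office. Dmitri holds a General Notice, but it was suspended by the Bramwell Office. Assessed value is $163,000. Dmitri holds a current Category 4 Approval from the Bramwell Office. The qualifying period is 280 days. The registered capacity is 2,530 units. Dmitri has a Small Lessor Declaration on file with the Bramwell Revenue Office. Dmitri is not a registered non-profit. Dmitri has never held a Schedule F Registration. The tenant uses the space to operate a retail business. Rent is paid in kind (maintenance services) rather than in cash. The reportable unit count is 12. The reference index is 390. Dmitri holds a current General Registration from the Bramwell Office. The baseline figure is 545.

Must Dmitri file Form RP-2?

No — exception (b) applies; Dmitri is not required to file Form RP-2.

Exception (a) is satisfied on its face — the tenant is an immediate family member; a Small Lessor Declaration is on file; a current Provisional Registration is held. Turning to paragraph (f): (f) is triggered — the reference index is 390, less than the 408 limit. (a) is therefore removed.
Exception (b) is satisfied on its face — there is no written lease; a current General Registration is held. Considering the limiting provisions: (g) would limit (b) — a current Category 4 Approval is held — but (h) sets (g) aside: (h) applies — aggregate throughput is 1,990 units, under the 2,220 units limit. (i) would limit (h) — the space is let for business use — but (j) sets (i) aside: (j) is engaged — the property is publicly advertised. (k) would limit (j) — assessed value is $163,000, below the $170,500 limit — but (l) sets (k) aside: (l) is triggered — a current Standing Clearance is held. (m), which would lift (l), does not operate here — no current Tier C Notice is held. So (b) applies.
Exception (c) requires that the owner is a registered non-profit entity; but Dmitri is not a registered non-profit, so (c) is unavailable.
Exception (d) does not apply: the General Notice is not current.
Exception (e) fails — there is no Schedule F Registration in force.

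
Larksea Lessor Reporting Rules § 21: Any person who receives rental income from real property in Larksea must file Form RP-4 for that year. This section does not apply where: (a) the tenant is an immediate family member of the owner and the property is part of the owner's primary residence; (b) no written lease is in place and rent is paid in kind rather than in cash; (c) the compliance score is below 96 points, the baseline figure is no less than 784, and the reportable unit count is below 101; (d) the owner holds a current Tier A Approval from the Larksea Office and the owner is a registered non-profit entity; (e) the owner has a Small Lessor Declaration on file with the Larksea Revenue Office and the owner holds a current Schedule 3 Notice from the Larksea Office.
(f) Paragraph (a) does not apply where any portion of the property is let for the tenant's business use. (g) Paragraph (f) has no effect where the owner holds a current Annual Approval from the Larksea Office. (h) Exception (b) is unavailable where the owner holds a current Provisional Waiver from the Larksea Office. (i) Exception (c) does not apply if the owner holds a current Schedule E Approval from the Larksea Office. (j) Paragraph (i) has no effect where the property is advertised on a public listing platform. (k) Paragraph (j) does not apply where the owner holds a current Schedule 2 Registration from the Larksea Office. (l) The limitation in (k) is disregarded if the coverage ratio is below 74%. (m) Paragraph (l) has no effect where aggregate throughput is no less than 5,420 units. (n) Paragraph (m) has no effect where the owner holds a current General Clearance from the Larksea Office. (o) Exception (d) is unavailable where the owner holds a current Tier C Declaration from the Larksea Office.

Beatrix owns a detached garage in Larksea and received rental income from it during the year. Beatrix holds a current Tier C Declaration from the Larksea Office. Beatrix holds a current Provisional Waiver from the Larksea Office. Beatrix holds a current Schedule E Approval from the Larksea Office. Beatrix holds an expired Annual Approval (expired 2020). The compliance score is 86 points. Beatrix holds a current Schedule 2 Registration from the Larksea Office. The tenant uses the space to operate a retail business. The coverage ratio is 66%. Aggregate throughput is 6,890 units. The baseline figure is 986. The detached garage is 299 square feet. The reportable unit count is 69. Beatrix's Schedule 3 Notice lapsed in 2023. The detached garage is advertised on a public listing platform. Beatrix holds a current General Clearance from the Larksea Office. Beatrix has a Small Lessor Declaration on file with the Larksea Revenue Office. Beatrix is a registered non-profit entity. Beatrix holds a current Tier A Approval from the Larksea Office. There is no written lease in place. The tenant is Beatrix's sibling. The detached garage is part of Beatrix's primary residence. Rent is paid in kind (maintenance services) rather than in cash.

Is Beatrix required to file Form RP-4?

Exception (a) is satisfied on its face — the tenant is an immediate family member; the detached garage is part of the primary residence. But: (f) operates against (a): the space is let for business use. (g), which would lift (f), is not triggered — there is no Annual Approval in force. Exception (a) does not apply.
Exception (b): there is no written lease; rent is paid in kind — every condition holds. But: (h) operates against (b): a current Provisional Waiver is held. Exception (b) does not apply.
Exception (c): the compliance score is 86 points, below the 96 points limit; the baseline figure is 986, meeting the 784 threshold; the reportable unit count is 69, below the 101 limit — every condition holds. Under paragraphs (i)–(n): (i) would limit (c) — a current Schedule E Approval is held — but (j) sets (i) aside: (j) operates against (i): the property is publicly advertised. (k) would limit (j) — a current Schedule 2 Registration is held — but (l) sets (k) aside: (l) operates against (k): the coverage ratio is 66%, below the 74% limit. (m) applies (aggregate throughput is 6,890 units, meeting the 5,420 units threshold), but is overridden by (n): (n) operates against (m): a current General Clearance is held. (c) remains available.
All of (d)'s requirements are met (a current Tier A Approval is held; Beatrix is a registered non-profit). But applying paragraph (o): (o) operates against (d): a current Tier C Declaration is held. Exception (d) does not apply.
Exception (e) does not apply: there is no Schedule 3 Notice in force.

No — exception (c) applies; Beatrix is not required to file Form RP-4.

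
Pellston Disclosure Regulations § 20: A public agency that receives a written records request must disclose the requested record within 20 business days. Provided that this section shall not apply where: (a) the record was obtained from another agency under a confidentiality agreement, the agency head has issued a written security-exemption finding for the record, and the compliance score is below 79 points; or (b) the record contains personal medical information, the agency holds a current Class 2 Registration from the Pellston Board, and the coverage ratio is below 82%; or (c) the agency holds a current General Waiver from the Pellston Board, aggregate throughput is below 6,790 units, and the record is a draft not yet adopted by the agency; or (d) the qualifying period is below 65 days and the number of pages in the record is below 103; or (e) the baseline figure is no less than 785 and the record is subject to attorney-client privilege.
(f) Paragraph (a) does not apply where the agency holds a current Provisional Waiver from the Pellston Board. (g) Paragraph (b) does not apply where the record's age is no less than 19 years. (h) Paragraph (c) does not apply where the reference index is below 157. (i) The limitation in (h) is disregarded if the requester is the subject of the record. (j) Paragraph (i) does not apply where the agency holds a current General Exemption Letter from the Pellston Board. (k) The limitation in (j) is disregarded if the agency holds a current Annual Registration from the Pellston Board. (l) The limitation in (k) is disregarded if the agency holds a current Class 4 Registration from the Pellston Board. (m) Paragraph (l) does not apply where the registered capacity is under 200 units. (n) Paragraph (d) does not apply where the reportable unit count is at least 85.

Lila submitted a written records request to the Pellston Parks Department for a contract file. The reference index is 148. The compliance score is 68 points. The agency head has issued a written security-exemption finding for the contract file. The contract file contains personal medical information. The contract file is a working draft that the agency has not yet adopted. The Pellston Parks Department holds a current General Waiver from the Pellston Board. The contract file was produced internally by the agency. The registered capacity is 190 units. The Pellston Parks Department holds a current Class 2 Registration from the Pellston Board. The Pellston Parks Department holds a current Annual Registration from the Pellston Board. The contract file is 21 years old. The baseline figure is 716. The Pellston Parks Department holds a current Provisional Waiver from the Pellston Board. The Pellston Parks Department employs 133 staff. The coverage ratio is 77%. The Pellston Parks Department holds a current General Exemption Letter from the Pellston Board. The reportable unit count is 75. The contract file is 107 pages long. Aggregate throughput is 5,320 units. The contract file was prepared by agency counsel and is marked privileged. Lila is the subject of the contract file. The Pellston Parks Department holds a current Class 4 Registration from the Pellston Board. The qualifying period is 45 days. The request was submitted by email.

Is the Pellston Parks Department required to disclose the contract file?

Exception (a) requires that the record was obtained from another agency under a confidentiality agreement; but the contract file was produced internally, so (a) is unavailable.
Exception (b): the contract file contains personal medical information; a current Class 2 Registration is held; the coverage ratio is 77%, below the 82% limit — every condition holds. Turning to paragraph (g): (g) is triggered — the record's age is 21 years, meeting the 19 years threshold. (b) is therefore removed.
Exception (c)'s conditions are all satisfied: a current General Waiver is held; aggregate throughput is 5,320 units, below the 6,790 units limit; the contract file is an unadopted draft. Considering the limiting provisions: (h) applies (the reference index is 148, below the 157 limit), but is itself disapplied by (i): (i) operates against (h): Lila is the subject of the contract file. (j) would limit (i) — a current General Exemption Letter is held — but (k) sets (j) aside: (k) operates against (j): a current Annual Registration is held. (l) would limit (k) — a current Class 4 Registration is held — but (m) sets (l) aside: (m) operates against (l): the registered capacity is 190 units, under the 200 units limit. (c) remains available.
Exception (d) requires that the number of pages in the record is below 103; but the number of pages in the record is 107, not below 103, so (d) is unavailable.
Exception (e) does not apply: the baseline figure is 716, short of 785.

No — exception (c) applies; the Pellston Parks Department is not required to disclose the contract file.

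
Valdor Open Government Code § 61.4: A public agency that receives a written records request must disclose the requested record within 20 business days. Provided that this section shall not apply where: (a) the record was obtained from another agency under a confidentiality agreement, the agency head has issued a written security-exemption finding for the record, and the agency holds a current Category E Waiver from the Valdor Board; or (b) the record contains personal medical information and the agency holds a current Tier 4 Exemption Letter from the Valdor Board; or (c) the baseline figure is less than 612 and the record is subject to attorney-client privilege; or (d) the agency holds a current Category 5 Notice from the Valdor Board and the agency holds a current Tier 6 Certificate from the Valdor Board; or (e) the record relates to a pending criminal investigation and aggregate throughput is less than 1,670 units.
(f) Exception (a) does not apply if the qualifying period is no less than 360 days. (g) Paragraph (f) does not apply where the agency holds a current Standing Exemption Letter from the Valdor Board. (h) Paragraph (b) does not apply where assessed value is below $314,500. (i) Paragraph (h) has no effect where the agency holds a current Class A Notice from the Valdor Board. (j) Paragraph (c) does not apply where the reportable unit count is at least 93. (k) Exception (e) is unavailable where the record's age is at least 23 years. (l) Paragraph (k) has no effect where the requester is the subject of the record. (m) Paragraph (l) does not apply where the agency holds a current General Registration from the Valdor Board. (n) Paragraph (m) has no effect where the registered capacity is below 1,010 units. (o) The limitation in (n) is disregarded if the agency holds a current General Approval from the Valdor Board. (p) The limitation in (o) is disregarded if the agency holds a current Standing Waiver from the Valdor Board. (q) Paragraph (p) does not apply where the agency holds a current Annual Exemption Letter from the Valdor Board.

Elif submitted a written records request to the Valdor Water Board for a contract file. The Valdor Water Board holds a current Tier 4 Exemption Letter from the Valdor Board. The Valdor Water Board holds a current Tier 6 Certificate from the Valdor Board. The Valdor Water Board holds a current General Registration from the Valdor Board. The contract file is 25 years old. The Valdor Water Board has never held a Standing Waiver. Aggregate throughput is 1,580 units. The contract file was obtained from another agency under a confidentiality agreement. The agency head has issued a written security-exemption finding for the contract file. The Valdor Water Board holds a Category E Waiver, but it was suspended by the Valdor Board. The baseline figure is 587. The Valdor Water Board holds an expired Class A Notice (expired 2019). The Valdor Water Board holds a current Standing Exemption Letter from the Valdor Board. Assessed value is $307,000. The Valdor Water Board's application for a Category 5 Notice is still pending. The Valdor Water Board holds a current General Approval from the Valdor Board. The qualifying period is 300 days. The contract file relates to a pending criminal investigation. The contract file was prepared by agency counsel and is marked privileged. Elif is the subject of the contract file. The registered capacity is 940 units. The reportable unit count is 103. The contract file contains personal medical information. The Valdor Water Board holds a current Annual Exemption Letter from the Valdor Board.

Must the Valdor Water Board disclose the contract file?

Yes — the Valdor Water Board must disclose the contract file.

Exception (a) does not apply: no current Category E Waiver is held.
All of (b)'s requirements are met (the contract file contains personal medical information; a current Tier 4 Exemption Letter is held). But applying paragraphs (h)–(i): (h) operates — assessed value is $307,000, below the $314,500 limit. (i) is not engaged (the Class A Notice is not current), so (h) stands. Exception (b) does not apply.
Exception (c): the baseline figure is 587, less than the 612 limit; the contract file is privileged — every condition holds. However, paragraph (j) must be considered: (j) is engaged — the reportable unit count is 103, meeting the 93 threshold. Exception (c) does not apply.
Exception (d) does not apply: no current Category 5 Notice is held.
Exception (e): the contract file relates to a pending investigation; aggregate throughput is 1,580 units, less than the 1,670 units limit — every condition holds. Turning to paragraphs (k)–(q): (k) operates against (e): the record's age is 25 years, meeting the 23 years threshold. (l) would limit (k) — Elif is the subject of the contract file — but (m) sets (l) aside: (m) applies — a current General Registration is held. (n) would limit (m) — the registered capacity is 940 units, below the 1,010 units limit — but (o) sets (n) aside: (o) operates against (n): a current General Approval is held. (p), which would lift (o), is not engaged — no current Standing Waiver is held. So (e) is unavailable.
No exception applies. The general rule governs.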